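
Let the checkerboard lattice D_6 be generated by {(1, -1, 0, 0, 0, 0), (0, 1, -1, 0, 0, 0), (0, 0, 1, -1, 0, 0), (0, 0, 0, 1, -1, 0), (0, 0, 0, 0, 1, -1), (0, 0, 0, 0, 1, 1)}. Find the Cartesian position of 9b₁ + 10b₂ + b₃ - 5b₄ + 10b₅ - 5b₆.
(9, 1, -9, -6, 10, -15)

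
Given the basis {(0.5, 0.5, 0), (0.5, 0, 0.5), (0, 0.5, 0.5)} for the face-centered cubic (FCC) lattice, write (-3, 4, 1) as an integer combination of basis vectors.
-6b₂ + 8b₃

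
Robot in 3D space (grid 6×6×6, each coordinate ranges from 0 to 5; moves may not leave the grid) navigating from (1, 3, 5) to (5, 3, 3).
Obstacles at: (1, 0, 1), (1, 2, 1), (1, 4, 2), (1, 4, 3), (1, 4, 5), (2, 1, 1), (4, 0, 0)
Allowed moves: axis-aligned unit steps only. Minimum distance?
6
(one shortest path: (1, 3, 5) → (2, 3, 5) → (3, 3, 5) → (4, 3, 5) → (5, 3, 5) → (5, 3, 4) → (5, 3, 3))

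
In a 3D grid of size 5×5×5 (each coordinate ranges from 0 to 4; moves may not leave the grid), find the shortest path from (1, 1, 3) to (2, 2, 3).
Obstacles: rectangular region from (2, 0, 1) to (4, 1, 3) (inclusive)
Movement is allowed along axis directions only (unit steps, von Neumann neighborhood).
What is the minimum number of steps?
2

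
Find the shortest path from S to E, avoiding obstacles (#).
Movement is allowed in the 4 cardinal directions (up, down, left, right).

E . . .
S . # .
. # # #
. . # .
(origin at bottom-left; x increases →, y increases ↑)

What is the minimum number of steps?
1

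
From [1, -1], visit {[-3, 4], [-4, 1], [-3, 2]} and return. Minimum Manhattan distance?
20
(one optimal route: (1, -1) → (-3, 4) → (-3, 2) → (-4, 1) → (1, -1))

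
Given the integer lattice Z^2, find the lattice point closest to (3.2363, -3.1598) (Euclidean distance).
(3, -3)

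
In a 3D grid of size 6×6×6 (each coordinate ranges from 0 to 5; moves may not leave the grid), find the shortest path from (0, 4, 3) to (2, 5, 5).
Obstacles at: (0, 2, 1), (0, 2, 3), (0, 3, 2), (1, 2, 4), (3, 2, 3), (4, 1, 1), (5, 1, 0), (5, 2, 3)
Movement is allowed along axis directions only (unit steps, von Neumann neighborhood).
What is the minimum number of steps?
5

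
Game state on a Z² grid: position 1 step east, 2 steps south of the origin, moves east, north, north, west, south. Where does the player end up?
(1, -1)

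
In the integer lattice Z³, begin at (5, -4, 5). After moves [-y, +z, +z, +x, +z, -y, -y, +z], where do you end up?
(6, -7, 9)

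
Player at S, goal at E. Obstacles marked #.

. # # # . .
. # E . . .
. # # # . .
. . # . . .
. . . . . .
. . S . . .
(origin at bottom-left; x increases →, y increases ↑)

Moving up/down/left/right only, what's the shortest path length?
8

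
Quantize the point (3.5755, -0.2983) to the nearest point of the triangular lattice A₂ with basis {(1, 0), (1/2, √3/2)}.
(4, 0)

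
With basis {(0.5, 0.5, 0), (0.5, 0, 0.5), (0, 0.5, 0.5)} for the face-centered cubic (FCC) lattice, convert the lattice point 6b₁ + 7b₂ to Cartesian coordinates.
(6.5, 3, 3.5)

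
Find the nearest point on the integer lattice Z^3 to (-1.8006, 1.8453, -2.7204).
(-2, 2, -3)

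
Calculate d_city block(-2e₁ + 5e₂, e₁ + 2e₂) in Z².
6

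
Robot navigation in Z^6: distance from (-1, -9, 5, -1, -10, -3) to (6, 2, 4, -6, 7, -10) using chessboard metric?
17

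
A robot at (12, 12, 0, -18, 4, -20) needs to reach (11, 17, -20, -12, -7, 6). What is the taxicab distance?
69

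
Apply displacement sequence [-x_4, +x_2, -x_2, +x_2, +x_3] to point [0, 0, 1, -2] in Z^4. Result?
(0, 1, 2, -3)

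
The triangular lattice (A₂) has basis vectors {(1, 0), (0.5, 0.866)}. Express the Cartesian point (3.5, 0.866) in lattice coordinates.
3b₁ + b₂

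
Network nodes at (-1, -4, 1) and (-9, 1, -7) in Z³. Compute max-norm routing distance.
8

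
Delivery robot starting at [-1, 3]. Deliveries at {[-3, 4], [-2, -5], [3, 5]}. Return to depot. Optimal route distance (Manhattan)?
32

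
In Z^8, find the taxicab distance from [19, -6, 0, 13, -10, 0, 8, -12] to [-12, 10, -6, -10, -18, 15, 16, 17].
136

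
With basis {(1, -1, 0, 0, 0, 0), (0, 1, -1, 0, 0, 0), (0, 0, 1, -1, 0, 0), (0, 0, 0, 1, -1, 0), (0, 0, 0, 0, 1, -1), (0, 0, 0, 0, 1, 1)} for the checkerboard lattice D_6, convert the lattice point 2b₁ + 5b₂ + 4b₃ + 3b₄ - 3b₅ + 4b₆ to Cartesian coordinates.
(2, 3, -1, -1, -2, 7)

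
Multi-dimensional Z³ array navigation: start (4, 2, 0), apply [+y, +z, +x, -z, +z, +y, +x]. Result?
(6, 4, 1)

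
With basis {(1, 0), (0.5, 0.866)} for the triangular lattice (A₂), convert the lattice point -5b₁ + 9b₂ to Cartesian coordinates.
(-0.5, 7.794)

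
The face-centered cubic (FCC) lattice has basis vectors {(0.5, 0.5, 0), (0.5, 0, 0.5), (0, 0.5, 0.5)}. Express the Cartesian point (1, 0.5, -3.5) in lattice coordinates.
5b₁ - 3b₂ - 4b₃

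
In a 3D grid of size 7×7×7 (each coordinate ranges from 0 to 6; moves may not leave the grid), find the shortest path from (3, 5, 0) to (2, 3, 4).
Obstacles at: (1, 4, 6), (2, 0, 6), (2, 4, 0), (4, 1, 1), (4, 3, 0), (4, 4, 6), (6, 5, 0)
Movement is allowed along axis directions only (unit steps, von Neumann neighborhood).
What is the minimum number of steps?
7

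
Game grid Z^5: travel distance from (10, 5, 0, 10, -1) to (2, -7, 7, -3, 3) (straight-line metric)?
21.0238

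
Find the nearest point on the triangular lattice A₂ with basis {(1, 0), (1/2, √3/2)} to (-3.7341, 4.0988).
(-3.5, 4.33)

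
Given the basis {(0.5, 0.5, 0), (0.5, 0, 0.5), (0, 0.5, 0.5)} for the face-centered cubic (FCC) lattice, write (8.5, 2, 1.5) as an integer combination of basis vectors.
9b₁ + 8b₂ - 5b₃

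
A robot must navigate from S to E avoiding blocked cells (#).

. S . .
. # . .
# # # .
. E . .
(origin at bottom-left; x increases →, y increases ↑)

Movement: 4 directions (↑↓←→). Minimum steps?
7
(one shortest path: (1, 3) → (2, 3) → (3, 3) → (3, 2) → (3, 1) → (3, 0) → (2, 0) → (1, 0))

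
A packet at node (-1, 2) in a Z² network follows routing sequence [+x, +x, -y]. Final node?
(1, 1)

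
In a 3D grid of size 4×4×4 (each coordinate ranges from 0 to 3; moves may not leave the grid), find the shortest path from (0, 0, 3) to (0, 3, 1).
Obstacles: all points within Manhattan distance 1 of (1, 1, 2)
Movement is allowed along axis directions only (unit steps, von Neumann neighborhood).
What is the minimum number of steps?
5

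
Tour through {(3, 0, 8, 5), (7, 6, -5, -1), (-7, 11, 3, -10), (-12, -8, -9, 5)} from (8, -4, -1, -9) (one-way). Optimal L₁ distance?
140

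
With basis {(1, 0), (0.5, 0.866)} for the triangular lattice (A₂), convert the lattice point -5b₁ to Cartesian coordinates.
(-5, 0)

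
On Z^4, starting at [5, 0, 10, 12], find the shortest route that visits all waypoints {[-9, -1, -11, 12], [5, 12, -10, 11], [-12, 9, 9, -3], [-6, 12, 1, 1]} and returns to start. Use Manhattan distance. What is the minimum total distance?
160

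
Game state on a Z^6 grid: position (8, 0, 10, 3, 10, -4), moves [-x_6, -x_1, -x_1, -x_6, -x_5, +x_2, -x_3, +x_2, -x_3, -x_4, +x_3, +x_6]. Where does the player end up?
(6, 2, 9, 2, 9, -5)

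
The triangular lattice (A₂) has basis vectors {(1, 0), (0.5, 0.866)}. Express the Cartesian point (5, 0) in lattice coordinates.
5b₁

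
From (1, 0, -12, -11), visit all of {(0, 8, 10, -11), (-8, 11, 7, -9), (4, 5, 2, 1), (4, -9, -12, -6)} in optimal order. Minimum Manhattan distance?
95
(one optimal route: (1, 0, -12, -11) → (4, -9, -12, -6) → (4, 5, 2, 1) → (0, 8, 10, -11) → (-8, 11, 7, -9))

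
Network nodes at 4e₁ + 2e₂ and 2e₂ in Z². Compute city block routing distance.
4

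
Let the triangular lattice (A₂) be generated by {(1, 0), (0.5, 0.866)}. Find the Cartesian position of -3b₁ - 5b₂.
(-5.5, -4.33)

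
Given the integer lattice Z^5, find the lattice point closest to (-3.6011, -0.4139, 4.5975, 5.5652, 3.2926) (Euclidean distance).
(-4, 0, 5, 6, 3)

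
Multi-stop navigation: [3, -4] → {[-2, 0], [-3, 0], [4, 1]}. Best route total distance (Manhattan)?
14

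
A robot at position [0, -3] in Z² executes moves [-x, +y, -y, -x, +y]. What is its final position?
(-2, -2)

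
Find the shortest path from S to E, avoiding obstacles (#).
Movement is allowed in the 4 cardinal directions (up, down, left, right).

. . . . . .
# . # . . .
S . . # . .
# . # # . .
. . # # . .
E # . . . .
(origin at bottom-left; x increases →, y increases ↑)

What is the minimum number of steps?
5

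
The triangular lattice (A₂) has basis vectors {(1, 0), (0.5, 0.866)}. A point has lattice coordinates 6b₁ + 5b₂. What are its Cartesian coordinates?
(8.5, 4.33)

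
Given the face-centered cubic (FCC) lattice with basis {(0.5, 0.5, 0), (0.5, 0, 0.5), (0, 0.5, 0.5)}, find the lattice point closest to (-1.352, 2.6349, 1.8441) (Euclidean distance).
(-1.5, 2.5, 2)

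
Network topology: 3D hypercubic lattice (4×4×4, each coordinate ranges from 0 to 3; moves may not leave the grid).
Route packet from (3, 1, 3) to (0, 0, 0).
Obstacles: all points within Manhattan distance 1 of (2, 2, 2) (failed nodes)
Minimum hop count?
7
(one shortest path: (3, 1, 3) → (2, 1, 3) → (1, 1, 3) → (0, 1, 3) → (0, 0, 3) → (0, 0, 2) → (0, 0, 1) → (0, 0, 0))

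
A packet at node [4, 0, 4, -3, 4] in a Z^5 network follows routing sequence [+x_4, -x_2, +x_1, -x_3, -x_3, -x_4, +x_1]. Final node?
(6, -1, 2, -3, 4)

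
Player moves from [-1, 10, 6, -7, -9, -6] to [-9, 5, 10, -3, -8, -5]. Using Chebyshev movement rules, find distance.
8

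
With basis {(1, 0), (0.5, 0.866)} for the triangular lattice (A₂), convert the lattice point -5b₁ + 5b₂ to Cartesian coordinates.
(-2.5, 4.33)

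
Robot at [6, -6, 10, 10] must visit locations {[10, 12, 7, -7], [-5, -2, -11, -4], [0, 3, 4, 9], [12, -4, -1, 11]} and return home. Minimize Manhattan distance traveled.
174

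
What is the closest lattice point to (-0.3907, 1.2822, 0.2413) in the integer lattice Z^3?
(0, 1, 0)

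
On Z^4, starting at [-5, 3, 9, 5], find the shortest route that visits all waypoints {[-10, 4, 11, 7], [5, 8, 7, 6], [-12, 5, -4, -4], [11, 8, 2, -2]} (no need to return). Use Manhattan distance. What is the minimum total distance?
87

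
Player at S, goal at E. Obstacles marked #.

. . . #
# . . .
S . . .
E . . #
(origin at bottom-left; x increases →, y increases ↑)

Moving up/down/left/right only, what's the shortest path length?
1
(one shortest path: (0, 1) → (0, 0))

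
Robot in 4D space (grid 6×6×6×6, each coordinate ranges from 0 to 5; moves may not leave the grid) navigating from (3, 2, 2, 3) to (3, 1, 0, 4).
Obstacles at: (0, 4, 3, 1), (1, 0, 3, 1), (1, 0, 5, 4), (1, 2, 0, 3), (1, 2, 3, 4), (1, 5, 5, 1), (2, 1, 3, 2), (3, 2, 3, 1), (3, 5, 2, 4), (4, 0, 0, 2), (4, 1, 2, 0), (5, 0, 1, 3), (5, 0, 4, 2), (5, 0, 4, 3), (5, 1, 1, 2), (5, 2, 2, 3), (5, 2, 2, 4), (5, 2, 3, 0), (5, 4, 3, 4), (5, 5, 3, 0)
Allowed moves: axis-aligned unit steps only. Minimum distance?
4
(one shortest path: (3, 2, 2, 3) → (3, 1, 2, 3) → (3, 1, 1, 3) → (3, 1, 0, 3) → (3, 1, 0, 4))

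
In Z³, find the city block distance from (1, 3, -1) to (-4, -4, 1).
14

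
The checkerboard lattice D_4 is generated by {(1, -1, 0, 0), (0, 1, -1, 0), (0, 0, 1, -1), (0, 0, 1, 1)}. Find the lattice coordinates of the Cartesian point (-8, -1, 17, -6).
-8b₁ - 9b₂ + 7b₃ + b₄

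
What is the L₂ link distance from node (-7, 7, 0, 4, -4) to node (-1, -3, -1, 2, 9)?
17.6068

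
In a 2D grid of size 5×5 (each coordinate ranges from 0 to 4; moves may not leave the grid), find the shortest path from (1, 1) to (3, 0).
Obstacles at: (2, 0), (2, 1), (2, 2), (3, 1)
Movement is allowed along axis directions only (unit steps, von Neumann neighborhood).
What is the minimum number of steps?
9
(one shortest path: (1, 1) → (1, 2) → (1, 3) → (2, 3) → (3, 3) → (4, 3) → (4, 2) → (4, 1) → (4, 0) → (3, 0))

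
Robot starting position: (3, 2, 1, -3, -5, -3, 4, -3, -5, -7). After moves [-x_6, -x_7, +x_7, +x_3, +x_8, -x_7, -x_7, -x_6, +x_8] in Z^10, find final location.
(3, 2, 2, -3, -5, -5, 2, -1, -5, -7)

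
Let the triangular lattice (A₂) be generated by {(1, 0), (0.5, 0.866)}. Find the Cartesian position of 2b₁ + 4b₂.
(4, 3.464)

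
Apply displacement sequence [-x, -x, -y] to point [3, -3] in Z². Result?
(1, -4)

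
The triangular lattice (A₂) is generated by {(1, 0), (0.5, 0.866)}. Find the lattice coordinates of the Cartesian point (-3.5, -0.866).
-3b₁ - b₂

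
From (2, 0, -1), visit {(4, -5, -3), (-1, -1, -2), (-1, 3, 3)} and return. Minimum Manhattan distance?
38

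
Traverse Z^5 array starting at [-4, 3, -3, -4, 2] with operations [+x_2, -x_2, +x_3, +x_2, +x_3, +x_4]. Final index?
(-4, 4, -1, -3, 2)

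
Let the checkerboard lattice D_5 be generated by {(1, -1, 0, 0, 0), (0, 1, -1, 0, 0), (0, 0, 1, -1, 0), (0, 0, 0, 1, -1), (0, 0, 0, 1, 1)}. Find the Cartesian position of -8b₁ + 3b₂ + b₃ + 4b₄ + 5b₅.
(-8, 11, -2, 8, 1)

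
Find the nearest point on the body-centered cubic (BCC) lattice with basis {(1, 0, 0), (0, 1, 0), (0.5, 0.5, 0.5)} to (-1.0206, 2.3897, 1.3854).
(-1.5, 2.5, 1.5)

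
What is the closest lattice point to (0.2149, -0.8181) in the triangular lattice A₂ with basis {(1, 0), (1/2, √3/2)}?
(0.5, -0.866)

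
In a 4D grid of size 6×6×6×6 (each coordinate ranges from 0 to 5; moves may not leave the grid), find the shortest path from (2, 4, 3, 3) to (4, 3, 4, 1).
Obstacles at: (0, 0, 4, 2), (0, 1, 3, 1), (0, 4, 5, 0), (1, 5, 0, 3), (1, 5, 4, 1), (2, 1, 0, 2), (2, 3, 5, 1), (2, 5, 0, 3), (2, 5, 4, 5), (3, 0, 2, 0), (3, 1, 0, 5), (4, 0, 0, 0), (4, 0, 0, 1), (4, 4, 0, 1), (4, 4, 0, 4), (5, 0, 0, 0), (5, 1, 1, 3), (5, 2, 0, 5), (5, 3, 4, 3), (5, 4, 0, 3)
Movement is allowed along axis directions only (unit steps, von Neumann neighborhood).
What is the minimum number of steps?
6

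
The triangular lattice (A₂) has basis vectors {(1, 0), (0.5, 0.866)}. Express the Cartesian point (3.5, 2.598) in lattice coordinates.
2b₁ + 3b₂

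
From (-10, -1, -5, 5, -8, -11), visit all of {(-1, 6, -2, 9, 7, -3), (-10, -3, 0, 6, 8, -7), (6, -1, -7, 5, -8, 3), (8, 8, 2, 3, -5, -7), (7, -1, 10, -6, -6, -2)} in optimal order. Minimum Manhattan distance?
162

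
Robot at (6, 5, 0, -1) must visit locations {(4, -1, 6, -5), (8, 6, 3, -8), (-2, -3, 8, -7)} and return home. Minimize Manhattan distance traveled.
68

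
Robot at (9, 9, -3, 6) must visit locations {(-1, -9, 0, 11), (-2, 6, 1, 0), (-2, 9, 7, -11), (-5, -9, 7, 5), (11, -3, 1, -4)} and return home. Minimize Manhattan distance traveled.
160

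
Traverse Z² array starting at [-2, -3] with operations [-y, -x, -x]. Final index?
(-4, -4)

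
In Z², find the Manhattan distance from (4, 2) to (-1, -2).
9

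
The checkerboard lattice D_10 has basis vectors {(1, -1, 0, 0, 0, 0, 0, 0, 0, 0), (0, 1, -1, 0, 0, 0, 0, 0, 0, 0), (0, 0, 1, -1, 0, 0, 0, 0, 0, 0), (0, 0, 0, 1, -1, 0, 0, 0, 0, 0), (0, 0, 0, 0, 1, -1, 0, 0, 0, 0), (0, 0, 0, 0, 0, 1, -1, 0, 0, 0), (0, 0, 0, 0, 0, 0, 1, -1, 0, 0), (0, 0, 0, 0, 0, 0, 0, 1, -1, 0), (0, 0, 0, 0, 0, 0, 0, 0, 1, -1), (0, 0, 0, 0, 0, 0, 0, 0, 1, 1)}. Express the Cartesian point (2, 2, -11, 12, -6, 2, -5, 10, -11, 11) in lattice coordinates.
2b₁ + 4b₂ - 7b₃ + 5b₄ - b₅ + b₆ - 4b₇ + 6b₈ - 8b₉ + 3b₁₀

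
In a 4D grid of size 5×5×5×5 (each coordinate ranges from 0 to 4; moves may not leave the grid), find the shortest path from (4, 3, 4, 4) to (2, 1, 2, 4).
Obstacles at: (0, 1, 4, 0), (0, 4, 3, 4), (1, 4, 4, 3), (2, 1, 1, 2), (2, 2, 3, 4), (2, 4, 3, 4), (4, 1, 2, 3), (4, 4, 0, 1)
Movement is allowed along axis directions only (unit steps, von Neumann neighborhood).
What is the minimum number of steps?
6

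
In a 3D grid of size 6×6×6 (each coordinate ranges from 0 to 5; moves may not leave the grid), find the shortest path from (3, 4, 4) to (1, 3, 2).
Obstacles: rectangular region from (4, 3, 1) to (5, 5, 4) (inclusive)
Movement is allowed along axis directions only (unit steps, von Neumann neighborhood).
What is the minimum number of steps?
5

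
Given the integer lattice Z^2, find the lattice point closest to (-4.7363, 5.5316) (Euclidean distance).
(-5, 6)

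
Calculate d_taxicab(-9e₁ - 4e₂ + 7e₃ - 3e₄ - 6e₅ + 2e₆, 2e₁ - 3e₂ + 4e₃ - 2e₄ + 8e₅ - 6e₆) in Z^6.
38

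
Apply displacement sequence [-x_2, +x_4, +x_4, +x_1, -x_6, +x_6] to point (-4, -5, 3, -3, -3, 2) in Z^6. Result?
(-3, -6, 3, -1, -3, 2)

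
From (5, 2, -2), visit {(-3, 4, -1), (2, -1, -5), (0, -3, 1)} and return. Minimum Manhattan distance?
42
(one optimal route: (5, 2, -2) → (-3, 4, -1) → (0, -3, 1) → (2, -1, -5) → (5, 2, -2))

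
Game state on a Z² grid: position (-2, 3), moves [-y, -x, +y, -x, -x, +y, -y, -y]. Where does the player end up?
(-5, 2)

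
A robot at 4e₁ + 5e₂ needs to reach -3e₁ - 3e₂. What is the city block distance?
15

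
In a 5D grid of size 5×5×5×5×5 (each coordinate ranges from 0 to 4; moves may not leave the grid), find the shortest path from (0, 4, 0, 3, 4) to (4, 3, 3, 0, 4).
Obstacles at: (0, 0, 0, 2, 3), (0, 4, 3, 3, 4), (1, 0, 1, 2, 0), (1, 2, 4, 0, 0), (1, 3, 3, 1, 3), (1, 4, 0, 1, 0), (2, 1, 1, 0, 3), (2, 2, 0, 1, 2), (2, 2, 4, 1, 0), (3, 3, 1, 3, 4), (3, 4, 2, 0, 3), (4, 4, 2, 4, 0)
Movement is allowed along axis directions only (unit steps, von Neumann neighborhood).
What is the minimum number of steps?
11
(one shortest path: (0, 4, 0, 3, 4) → (1, 4, 0, 3, 4) → (2, 4, 0, 3, 4) → (3, 4, 0, 3, 4) → (4, 4, 0, 3, 4) → (4, 3, 0, 3, 4) → (4, 3, 1, 3, 4) → (4, 3, 2, 3, 4) → (4, 3, 3, 3, 4) → (4, 3, 3, 2, 4) → (4, 3, 3, 1, 4) → (4, 3, 3, 0, 4))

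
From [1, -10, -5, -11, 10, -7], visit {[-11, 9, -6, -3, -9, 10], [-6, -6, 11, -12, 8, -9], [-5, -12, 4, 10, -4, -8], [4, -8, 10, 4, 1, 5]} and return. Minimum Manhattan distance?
270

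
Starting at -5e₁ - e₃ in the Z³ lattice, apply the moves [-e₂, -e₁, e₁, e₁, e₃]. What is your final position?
(-4, -1, 0)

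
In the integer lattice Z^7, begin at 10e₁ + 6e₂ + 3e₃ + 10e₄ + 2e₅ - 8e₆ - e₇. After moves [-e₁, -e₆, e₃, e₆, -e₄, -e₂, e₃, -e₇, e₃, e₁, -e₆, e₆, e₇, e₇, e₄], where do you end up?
(10, 5, 6, 10, 2, -8, 0)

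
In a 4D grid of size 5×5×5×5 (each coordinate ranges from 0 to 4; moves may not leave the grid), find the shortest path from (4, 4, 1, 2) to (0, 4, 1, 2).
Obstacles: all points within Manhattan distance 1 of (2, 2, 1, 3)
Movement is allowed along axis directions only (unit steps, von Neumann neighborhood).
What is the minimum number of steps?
4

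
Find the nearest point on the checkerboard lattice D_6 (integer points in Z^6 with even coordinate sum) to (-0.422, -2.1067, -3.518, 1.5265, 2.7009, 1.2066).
(0, -2, -4, 2, 3, 1)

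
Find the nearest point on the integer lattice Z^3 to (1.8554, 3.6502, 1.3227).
(2, 4, 1)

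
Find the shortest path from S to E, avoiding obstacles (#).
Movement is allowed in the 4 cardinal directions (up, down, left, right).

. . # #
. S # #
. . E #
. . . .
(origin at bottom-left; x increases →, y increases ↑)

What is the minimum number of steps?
2
(one shortest path: (1, 2) → (1, 1) → (2, 1))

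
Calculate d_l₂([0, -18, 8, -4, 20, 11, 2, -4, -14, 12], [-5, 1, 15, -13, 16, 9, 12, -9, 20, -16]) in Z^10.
51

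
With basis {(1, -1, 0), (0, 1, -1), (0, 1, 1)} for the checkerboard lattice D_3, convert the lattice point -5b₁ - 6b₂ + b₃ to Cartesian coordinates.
(-5, 0, 7)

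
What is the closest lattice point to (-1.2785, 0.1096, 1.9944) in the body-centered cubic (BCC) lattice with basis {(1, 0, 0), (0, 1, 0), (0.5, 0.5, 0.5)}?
(-1, 0, 2)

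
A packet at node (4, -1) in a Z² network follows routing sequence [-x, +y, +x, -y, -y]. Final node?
(4, -2)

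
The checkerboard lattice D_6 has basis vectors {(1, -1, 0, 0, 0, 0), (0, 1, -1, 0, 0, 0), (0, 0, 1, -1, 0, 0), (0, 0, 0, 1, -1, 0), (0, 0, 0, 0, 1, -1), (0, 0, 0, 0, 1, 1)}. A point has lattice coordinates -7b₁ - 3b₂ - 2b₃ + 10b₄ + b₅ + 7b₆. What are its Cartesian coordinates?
(-7, 4, 1, 12, -2, 6)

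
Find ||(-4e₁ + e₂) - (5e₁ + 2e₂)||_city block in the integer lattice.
10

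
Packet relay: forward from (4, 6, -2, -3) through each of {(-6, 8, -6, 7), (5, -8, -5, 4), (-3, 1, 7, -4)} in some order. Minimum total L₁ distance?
87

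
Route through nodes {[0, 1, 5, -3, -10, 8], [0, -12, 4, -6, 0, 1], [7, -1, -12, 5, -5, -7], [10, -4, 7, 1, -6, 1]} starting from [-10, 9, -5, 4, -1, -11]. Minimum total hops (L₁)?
147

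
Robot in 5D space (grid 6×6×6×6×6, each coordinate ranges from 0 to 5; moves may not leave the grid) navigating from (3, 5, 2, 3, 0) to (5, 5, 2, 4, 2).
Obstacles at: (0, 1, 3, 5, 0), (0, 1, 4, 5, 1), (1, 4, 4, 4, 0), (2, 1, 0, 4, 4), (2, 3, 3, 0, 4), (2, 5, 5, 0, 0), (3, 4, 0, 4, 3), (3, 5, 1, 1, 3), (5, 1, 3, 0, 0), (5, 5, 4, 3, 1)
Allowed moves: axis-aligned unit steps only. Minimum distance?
5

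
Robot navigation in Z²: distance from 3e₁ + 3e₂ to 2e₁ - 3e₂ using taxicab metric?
7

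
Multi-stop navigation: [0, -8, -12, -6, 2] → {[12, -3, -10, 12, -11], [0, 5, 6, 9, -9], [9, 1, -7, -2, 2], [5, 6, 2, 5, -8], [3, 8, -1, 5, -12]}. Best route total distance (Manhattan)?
127
(one optimal route: (0, -8, -12, -6, 2) → (9, 1, -7, -2, 2) → (12, -3, -10, 12, -11) → (3, 8, -1, 5, -12) → (5, 6, 2, 5, -8) → (0, 5, 6, 9, -9))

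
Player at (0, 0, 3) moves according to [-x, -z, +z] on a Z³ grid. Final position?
(-1, 0, 3)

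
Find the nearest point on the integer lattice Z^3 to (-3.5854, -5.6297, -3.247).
(-4, -6, -3)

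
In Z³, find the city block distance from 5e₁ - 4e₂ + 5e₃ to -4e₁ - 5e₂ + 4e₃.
11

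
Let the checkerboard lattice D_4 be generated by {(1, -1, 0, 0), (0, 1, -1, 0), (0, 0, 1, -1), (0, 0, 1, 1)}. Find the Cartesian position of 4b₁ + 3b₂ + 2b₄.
(4, -1, -1, 2)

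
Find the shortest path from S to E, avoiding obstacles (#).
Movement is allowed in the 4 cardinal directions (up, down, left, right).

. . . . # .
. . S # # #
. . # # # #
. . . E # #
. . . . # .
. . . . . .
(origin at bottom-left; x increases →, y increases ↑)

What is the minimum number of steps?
5
(one shortest path: (2, 4) → (1, 4) → (1, 3) → (1, 2) → (2, 2) → (3, 2))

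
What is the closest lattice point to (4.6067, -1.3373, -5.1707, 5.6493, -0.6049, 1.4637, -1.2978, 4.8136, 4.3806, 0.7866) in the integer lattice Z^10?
(5, -1, -5, 6, -1, 1, -1, 5, 4, 1)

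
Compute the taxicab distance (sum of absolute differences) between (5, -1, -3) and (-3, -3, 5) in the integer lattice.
18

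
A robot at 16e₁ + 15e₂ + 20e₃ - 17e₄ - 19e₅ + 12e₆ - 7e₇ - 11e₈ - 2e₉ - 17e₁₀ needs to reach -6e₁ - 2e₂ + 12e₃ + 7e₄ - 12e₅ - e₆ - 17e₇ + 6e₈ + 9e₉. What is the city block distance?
146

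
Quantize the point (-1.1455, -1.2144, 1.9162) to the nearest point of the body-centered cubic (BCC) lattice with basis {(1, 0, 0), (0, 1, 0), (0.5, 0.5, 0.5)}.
(-1, -1, 2)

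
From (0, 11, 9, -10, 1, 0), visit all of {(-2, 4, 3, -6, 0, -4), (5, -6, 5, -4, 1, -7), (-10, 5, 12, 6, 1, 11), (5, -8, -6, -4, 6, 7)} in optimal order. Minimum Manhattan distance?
146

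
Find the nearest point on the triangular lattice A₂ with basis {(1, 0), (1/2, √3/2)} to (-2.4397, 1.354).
(-2.5, 0.866)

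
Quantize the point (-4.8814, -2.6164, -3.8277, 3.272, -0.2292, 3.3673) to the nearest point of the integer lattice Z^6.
(-5, -3, -4, 3, 0, 3)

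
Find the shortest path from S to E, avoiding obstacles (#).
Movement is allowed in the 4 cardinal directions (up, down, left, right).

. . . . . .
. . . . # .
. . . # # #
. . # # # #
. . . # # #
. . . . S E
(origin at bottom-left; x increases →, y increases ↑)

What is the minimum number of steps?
1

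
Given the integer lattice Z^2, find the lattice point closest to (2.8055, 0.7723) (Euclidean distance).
(3, 1)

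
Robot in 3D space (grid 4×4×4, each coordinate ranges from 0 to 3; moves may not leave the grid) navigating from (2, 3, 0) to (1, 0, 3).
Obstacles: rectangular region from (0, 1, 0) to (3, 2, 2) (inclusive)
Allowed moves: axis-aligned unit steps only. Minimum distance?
7
(one shortest path: (2, 3, 0) → (1, 3, 0) → (1, 3, 1) → (1, 3, 2) → (1, 3, 3) → (1, 2, 3) → (1, 1, 3) → (1, 0, 3))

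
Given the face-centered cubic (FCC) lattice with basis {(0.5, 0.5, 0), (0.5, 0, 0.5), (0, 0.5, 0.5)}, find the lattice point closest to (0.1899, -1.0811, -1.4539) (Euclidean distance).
(0.5, -1, -1.5)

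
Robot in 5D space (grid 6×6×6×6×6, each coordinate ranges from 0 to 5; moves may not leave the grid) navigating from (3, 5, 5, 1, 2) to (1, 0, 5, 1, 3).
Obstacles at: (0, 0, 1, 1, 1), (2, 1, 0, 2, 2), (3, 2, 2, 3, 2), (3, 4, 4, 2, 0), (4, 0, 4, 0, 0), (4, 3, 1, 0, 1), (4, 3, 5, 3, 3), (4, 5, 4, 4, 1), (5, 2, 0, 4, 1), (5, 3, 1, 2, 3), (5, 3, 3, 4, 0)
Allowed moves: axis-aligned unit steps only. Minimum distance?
8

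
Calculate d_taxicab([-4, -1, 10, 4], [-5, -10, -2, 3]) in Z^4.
23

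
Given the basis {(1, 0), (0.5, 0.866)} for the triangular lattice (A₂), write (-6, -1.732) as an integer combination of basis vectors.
-5b₁ - 2b₂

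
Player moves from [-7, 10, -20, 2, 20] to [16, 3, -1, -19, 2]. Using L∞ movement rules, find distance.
23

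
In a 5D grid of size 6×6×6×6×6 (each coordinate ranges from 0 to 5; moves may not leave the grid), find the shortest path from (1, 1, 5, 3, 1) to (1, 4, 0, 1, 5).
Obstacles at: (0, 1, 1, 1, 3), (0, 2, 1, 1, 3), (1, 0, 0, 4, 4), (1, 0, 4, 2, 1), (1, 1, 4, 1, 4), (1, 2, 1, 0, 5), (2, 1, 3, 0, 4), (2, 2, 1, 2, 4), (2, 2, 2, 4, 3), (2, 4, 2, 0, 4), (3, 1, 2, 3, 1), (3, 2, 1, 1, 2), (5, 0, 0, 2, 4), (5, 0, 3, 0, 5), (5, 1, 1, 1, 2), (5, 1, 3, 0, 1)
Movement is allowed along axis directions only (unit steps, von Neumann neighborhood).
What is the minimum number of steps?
14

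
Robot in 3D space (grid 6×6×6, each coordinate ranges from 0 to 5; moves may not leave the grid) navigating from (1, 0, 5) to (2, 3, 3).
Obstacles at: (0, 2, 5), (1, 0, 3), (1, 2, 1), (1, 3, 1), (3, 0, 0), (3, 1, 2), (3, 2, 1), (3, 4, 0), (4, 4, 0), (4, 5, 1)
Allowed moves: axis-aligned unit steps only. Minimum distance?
6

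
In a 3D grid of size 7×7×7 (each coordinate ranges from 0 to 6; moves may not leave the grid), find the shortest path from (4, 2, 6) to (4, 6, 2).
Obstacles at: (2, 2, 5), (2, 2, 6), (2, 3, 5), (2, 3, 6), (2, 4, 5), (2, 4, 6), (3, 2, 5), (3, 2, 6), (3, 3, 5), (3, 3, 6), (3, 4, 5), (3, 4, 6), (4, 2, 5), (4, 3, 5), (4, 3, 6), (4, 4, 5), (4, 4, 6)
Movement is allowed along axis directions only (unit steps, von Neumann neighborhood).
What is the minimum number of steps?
10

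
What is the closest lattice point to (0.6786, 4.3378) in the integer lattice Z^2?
(1, 4)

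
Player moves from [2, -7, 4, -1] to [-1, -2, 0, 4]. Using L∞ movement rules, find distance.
5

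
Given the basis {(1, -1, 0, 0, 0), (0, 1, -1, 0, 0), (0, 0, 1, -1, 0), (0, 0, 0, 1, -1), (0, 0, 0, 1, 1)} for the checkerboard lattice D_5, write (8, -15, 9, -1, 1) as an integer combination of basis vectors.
8b₁ - 7b₂ + 2b₃ + b₅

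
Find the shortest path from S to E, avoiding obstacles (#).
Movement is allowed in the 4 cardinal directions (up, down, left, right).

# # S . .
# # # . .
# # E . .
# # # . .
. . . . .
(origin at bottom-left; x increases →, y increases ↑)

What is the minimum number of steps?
4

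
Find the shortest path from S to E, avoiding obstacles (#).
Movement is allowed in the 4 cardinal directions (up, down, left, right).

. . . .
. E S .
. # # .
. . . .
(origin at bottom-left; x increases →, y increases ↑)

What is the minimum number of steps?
1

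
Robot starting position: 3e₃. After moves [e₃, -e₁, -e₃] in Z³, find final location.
(-1, 0, 3)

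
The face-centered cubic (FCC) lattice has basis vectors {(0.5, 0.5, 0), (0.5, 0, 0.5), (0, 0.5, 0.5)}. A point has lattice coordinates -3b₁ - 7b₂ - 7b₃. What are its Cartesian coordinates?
(-5, -5, -7)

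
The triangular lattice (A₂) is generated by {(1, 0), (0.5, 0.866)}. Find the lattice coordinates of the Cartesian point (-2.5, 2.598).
-4b₁ + 3b₂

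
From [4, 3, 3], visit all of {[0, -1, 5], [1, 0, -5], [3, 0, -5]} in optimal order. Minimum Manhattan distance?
24
(one optimal route: (4, 3, 3) → (0, -1, 5) → (1, 0, -5) → (3, 0, -5))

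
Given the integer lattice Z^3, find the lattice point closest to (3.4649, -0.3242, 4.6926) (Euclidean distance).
(3, 0, 5)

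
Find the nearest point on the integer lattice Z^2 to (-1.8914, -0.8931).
(-2, -1)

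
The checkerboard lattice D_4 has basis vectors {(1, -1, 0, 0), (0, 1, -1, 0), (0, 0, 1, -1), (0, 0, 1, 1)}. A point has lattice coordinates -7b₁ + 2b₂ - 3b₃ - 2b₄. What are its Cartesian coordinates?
(-7, 9, -7, 1)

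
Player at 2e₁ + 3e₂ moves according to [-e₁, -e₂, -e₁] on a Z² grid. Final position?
(0, 2)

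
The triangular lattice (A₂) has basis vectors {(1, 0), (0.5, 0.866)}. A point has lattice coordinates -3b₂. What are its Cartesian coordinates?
(-1.5, -2.598)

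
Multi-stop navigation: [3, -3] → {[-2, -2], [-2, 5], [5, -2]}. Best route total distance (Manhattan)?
17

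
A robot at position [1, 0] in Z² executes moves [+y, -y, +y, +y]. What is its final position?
(1, 2)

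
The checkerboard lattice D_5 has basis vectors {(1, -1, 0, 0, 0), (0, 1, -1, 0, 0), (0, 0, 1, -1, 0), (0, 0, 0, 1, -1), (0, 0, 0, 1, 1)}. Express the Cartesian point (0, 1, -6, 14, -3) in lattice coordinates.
b₂ - 5b₃ + 6b₄ + 3b₅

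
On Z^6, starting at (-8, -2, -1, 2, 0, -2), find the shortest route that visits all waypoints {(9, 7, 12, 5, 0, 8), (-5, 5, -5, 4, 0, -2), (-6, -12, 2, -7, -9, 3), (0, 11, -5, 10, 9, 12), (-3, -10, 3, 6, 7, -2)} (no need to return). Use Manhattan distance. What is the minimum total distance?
200
(one optimal route: (-8, -2, -1, 2, 0, -2) → (-5, 5, -5, 4, 0, -2) → (9, 7, 12, 5, 0, 8) → (0, 11, -5, 10, 9, 12) → (-3, -10, 3, 6, 7, -2) → (-6, -12, 2, -7, -9, 3))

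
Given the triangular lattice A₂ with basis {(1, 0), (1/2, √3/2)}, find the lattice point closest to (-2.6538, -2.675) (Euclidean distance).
(-2.5, -2.598)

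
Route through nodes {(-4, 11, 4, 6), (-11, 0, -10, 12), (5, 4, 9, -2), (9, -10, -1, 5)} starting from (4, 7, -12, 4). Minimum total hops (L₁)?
134
(one optimal route: (4, 7, -12, 4) → (-11, 0, -10, 12) → (-4, 11, 4, 6) → (5, 4, 9, -2) → (9, -10, -1, 5))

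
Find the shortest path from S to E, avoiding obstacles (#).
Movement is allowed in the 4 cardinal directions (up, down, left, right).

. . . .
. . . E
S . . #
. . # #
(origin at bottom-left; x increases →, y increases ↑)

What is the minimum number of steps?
4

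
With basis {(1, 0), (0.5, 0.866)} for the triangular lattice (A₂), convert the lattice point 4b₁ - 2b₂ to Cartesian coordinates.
(3, -1.732)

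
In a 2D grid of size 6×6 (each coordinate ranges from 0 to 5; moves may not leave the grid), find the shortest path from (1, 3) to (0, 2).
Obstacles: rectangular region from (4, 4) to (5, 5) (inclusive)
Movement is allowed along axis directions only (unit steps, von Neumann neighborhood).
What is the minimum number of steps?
2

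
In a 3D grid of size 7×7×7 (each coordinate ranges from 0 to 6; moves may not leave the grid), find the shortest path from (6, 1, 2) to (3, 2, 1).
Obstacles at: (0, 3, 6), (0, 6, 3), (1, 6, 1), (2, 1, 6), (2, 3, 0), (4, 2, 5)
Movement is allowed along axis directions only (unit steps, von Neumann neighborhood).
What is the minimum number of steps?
5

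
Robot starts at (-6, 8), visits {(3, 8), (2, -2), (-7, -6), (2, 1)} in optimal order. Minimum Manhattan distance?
33
(one optimal route: (-6, 8) → (3, 8) → (2, 1) → (2, -2) → (-7, -6))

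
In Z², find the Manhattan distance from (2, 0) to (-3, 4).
9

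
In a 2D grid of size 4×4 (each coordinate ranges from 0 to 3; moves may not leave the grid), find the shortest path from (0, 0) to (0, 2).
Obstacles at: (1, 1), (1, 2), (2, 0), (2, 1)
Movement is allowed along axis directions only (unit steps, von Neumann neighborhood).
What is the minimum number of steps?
2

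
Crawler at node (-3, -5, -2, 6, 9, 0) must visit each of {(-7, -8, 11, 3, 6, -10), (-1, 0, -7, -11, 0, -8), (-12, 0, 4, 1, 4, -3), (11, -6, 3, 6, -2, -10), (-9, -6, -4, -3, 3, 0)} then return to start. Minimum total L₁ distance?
212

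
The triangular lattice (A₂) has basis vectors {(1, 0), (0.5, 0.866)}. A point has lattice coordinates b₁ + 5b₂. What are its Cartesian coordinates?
(3.5, 4.33)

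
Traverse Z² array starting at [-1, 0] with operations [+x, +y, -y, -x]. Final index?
(-1, 0)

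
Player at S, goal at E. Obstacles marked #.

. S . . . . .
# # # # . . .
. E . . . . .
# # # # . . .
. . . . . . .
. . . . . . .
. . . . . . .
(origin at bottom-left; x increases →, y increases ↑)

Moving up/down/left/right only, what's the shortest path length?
8
(one shortest path: (1, 6) → (2, 6) → (3, 6) → (4, 6) → (4, 5) → (4, 4) → (3, 4) → (2, 4) → (1, 4))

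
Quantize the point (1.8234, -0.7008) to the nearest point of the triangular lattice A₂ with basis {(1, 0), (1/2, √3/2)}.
(1.5, -0.866)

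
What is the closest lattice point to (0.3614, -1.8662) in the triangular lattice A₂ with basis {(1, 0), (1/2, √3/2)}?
(0, -1.732)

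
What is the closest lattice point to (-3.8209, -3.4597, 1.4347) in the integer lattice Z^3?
(-4, -3, 1)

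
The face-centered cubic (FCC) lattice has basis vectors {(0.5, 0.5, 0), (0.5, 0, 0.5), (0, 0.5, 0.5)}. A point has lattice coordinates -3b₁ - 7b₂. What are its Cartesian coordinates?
(-5, -1.5, -3.5)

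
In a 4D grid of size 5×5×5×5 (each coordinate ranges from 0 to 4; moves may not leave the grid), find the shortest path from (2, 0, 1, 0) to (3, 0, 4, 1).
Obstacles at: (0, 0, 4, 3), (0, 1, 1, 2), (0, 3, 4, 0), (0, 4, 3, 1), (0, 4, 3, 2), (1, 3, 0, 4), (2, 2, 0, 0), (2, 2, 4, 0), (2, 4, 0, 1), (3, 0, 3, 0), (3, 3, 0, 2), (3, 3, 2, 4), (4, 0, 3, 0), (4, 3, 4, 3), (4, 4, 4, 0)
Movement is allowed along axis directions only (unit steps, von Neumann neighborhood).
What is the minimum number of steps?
5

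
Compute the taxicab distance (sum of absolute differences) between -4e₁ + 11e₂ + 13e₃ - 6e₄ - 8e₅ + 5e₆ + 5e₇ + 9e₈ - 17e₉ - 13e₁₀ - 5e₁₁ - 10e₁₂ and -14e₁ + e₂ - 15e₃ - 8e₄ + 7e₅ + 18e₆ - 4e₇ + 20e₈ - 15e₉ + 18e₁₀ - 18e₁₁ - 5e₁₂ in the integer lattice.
149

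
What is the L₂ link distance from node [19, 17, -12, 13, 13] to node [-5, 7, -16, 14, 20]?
27.2397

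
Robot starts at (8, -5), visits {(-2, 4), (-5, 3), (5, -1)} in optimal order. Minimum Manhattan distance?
23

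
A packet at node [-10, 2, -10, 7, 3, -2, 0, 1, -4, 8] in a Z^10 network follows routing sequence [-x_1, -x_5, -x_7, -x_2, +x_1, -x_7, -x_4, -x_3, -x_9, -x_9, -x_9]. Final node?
(-10, 1, -11, 6, 2, -2, -2, 1, -7, 8)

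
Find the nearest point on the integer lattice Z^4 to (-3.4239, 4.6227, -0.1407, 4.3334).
(-3, 5, 0, 4)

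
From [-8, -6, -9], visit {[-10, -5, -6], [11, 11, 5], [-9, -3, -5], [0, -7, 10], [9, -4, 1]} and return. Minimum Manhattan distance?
118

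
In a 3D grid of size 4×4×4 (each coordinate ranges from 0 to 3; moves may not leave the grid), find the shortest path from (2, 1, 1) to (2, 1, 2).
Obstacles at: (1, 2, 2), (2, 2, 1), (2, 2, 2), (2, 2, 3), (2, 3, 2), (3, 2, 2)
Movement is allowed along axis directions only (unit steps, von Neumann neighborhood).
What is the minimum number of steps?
1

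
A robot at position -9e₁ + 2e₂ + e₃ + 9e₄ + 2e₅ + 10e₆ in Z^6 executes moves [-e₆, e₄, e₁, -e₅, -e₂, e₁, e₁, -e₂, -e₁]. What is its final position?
(-7, 0, 1, 10, 1, 9)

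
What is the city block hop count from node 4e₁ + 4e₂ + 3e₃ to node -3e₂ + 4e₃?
12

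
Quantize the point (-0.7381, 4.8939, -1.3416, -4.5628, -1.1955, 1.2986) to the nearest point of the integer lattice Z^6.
(-1, 5, -1, -5, -1, 1)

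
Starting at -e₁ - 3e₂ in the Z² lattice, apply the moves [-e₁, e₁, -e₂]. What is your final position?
(-1, -4)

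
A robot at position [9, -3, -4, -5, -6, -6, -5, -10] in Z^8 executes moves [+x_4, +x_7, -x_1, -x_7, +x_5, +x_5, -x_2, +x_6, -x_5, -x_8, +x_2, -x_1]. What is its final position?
(7, -3, -4, -4, -5, -5, -5, -11)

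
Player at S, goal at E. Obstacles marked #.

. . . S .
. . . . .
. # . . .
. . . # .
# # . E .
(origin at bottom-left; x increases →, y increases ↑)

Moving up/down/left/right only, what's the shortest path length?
6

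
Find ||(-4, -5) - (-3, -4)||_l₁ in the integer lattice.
2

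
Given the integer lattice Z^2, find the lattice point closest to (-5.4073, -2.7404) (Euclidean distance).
(-5, -3)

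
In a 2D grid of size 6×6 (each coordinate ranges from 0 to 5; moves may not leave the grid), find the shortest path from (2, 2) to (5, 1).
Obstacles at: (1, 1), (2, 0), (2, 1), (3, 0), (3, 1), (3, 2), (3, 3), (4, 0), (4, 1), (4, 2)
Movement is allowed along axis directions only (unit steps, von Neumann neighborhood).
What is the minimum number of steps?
8
(one shortest path: (2, 2) → (2, 3) → (2, 4) → (3, 4) → (4, 4) → (5, 4) → (5, 3) → (5, 2) → (5, 1))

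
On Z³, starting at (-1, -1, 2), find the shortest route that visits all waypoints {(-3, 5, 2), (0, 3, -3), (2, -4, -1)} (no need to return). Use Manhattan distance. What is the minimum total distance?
29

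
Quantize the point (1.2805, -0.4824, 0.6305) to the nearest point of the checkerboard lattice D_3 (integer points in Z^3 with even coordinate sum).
(1, 0, 1)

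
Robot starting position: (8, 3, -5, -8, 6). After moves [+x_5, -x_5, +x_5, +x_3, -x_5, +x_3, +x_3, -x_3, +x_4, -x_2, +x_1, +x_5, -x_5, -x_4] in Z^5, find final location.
(9, 2, -3, -8, 6)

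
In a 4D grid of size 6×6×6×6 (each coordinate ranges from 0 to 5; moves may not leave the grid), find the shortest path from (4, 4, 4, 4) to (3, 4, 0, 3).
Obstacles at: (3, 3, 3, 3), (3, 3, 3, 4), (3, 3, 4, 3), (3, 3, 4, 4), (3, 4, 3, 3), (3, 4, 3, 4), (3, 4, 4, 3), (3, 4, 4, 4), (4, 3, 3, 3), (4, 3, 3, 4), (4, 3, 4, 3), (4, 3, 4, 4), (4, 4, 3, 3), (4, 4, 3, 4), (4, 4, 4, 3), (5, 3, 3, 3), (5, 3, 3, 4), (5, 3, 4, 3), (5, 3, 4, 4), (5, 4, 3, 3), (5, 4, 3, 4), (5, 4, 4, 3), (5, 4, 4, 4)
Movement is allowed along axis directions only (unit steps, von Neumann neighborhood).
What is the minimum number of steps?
8
(one shortest path: (4, 4, 4, 4) → (4, 5, 4, 4) → (3, 5, 4, 4) → (3, 5, 3, 4) → (3, 5, 2, 4) → (3, 4, 2, 4) → (3, 4, 1, 4) → (3, 4, 0, 4) → (3, 4, 0, 3))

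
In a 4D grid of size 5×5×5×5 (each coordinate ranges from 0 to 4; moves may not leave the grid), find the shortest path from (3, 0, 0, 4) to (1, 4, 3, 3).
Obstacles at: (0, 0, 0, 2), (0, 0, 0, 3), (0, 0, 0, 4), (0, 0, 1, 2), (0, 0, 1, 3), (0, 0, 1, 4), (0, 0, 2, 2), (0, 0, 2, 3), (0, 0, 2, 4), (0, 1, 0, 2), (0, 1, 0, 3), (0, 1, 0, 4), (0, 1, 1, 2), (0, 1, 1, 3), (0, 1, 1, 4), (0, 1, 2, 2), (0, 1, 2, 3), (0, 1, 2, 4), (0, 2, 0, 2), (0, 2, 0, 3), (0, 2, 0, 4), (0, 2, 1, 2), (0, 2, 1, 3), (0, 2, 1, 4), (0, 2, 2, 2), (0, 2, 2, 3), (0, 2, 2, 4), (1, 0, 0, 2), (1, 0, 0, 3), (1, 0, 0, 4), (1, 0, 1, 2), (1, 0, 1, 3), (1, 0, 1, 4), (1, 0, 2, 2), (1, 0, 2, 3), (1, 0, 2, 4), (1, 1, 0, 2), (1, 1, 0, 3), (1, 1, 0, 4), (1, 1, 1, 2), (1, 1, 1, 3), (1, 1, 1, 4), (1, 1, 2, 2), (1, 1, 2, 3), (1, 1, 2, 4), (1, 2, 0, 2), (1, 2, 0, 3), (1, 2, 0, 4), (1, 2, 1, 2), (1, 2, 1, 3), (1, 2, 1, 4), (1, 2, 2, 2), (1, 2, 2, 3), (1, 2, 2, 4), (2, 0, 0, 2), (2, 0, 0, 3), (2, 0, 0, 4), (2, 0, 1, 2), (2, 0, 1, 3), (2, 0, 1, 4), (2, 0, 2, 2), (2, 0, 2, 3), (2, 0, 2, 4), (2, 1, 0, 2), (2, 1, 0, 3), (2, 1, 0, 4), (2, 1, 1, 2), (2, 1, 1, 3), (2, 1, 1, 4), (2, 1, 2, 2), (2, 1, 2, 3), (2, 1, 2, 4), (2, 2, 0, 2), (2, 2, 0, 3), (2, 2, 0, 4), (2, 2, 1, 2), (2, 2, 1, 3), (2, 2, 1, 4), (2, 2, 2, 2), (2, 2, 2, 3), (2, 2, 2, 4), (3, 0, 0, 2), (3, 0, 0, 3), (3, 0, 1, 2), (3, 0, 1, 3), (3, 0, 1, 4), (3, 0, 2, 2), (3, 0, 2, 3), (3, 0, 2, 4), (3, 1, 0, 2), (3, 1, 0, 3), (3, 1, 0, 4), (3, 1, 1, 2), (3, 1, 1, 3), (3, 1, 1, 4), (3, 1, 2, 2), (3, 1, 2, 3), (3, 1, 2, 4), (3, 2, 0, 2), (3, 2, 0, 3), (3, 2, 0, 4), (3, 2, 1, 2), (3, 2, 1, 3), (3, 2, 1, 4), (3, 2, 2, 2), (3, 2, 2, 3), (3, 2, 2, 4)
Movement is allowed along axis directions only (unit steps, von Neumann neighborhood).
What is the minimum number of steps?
12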